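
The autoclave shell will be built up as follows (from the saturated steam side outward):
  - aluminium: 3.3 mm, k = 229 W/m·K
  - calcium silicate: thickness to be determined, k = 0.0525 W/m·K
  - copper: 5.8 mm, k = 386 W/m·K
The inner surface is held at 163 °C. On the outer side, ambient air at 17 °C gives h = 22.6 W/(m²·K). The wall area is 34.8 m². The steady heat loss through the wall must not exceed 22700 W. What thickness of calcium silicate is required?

Thermal resistances in series:
R_aluminium = L/(kA) = 0.0033/(229×34.8) = 4.141×10^-7 K/W
R_copper = L/(kA) = 0.0058/(386×34.8) = 4.318×10^-7 K/W
R_outer film = 1/(h_o·A) = 1/(22.6×34.8) = 0.001271 K/W
Sum of the known resistances R_other = 0.001272 K/W
Required total resistance R_tot = ΔT/Q_allow = 146/22700 = 0.006432 K/W
R_calcium silicate = R_tot − R_other = 0.005159 K/W
L = R·k·A = 0.005159×0.0525×34.8

L ≈ 9.43 mm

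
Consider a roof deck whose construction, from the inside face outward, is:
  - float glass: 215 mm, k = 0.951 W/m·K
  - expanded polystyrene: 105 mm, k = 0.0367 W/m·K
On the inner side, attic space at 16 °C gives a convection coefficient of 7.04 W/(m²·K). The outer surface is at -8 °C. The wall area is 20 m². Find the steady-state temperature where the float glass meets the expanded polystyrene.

T ≈ 13.3 °C

Using the resistance-network approach (series):
R_inner film = 1/(h_i·A) = 1/(7.04×20) = 0.007102 K/W
R_float glass = L/(kA) = 0.215/(0.951×20) = 0.0113 K/W
R_expanded polystyrene = L/(kA) = 0.105/(0.0367×20) = 0.1431 K/W
R_total = 0.1615 K/W;  Q = ΔT/R_total = 24/0.1615 = 148.6 W
T_interface = T_inner − Q·ΣR(inner→interface) = 16 − 149×0.01841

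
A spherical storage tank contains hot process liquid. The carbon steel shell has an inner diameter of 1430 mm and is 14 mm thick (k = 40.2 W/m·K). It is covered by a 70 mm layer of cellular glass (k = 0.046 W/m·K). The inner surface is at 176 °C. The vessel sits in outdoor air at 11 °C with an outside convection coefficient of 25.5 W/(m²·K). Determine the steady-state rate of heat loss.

Q ≈ 775 W

Spherical conduction: R = (1/r_in − 1/r_out)/(4πk) per layer; series-sum.
R_carbon steel shell = (1/0.715 − 1/0.729)/(4π×40.2) = 5.317×10^-5 K/W
R_cellular glass = (1/0.729 − 1/0.799)/(4π×0.046) = 0.2079 K/W
R_outer film = 1/(h·4πr_o²) = 1/(25.5×4π×0.799²) = 0.004888 K/W
R_total = 0.2128 K/W
Q = ΔT/R_total = 165/0.2128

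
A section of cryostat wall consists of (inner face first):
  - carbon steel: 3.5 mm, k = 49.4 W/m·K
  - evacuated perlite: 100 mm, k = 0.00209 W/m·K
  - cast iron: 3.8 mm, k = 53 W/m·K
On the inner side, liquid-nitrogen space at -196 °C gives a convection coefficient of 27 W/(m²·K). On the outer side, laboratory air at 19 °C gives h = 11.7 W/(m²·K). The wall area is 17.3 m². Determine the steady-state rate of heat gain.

Series thermal resistances:
R_inner film = 1/(h_i·A) = 1/(27×17.3) = 0.002141 K/W
R_carbon steel = L/(kA) = 0.0035/(49.4×17.3) = 4.095×10^-6 K/W
R_evacuated perlite = L/(kA) = 0.1/(0.00209×17.3) = 2.766 K/W
R_cast iron = L/(kA) = 0.0038/(53×17.3) = 4.144×10^-6 K/W
R_outer film = 1/(h_o·A) = 1/(11.7×17.3) = 0.00494 K/W
R_total = 2.773 K/W
Q = ΔT / R_total = 215 / 2.773

Q ≈ 77.5 W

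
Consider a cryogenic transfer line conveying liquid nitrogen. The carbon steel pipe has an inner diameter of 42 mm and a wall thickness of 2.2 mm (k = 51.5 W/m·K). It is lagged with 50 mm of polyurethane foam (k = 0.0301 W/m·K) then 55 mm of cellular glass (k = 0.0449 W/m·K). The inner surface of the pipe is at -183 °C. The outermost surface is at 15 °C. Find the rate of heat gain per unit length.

q′ ≈ 24.6 W/m

For a radial system each layer contributes R = ln(r_out/r_in)/(2πkL); films add R = 1/(hA).
R_carbon steel pipe wall = ln(23.2/21)/(2π×51.5×1) = 3.079×10^-4 K/W
R_polyurethane foam = ln(73.2/23.2)/(2π×0.0301×1) = 6.076 K/W
R_cellular glass = ln(128.2/73.2)/(2π×0.0449×1) = 1.986 K/W
R_total = 8.062 K/W
Q = ΔT/R_total = 198/8.062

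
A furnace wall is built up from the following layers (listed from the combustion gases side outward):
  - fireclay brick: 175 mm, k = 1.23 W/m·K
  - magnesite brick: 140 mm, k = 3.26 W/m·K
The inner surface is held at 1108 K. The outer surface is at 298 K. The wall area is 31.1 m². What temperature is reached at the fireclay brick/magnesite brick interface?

Thermal resistances in series:
R_fireclay brick = L/(kA) = 0.175/(1.23×31.1) = 0.004575 K/W
R_magnesite brick = L/(kA) = 0.14/(3.26×31.1) = 0.001381 K/W
R_total = 0.005956 K/W;  Q = ΔT/R_total = 810/0.005956 = 136000 W
T_interface = T_inner − Q·ΣR(inner→interface) = 1108 − 136000×0.004575

T ≈ 486 K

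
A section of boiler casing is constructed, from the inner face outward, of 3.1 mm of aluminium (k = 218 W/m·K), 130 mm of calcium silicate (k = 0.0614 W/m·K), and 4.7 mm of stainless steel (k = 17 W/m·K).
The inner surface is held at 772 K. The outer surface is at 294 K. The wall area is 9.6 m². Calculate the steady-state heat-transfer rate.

Q ≈ 2170 W

Model the wall as resistances in series:
R_aluminium = L/(kA) = 0.0031/(218×9.6) = 1.481×10^-6 K/W
R_calcium silicate = L/(kA) = 0.13/(0.0614×9.6) = 0.2205 K/W
R_stainless steel = L/(kA) = 0.0047/(17×9.6) = 2.88×10^-5 K/W
R_total = 0.2206 K/W
Q = ΔT / R_total = 478 / 0.2206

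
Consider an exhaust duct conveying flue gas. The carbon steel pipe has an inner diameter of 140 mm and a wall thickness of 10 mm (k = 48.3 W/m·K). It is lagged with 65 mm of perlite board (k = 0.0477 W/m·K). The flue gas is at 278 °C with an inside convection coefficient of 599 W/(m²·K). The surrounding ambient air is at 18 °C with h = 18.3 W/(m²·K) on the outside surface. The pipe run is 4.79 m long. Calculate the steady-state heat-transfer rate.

Per-layer cylindrical resistances, series-summed:
R_inner film = 1/(h_i·2πr₁L) = 1/(599×2π×0.07×4.79) = 7.924×10^-4 K/W
R_carbon steel pipe wall = ln(80/70)/(2π×48.3×4.79) = 9.186×10^-5 K/W
R_perlite board = ln(145/80)/(2π×0.0477×4.79) = 0.4143 K/W
R_outer film = 1/(h_o·2πr_oL) = 1/(18.3×2π×0.145×4.79) = 0.01252 K/W
R_total = 0.4277 K/W
Q = ΔT/R_total = 260/0.4277

Q ≈ 608 W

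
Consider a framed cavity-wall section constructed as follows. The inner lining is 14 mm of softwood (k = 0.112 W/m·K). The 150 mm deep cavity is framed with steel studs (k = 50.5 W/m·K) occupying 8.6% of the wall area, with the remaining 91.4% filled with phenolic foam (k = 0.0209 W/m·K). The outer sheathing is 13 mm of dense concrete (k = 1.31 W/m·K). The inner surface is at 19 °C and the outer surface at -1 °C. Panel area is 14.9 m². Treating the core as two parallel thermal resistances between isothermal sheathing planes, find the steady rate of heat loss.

Sheathing layers in series; stud and cavity paths in parallel between them.
R_inner = 0.014/(0.112×14.9) = 0.008389 K/W
R_stud  = 0.15/(50.5×0.086×14.9) = 0.002318 K/W
R_cav   = 0.15/(0.0209×0.914×14.9) = 0.527 K/W
1/R_core = 1/R_stud + 1/R_cav → R_core = 0.002308 K/W
R_outer = 0.013/(1.31×14.9) = 6.66×10^-4 K/W
R_total = 0.01136 K/W
Q = ΔT/R_total = 20/0.01136

Q ≈ 1760 W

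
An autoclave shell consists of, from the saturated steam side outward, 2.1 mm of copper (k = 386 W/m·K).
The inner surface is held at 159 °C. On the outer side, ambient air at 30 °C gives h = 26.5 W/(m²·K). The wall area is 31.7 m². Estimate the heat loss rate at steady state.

Q ≈ 108000 W

Using the resistance-network approach (series):
R_copper = L/(kA) = 0.0021/(386×31.7) = 1.716×10^-7 K/W
R_outer film = 1/(h_o·A) = 1/(26.5×31.7) = 0.00119 K/W
R_total = 0.001191 K/W
Q = ΔT / R_total = 129 / 0.001191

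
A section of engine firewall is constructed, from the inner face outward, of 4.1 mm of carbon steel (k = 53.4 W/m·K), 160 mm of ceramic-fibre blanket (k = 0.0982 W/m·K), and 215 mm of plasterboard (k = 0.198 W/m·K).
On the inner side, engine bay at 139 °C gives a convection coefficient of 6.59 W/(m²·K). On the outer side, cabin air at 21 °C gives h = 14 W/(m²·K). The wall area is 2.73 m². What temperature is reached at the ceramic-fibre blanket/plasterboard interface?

T ≈ 67.5 °C

Thermal resistances in series:
R_inner film = 1/(h_i·A) = 1/(6.59×2.73) = 0.05558 K/W
R_carbon steel = L/(kA) = 0.0041/(53.4×2.73) = 2.812×10^-5 K/W
R_ceramic-fibre blanket = L/(kA) = 0.16/(0.0982×2.73) = 0.5968 K/W
R_plasterboard = L/(kA) = 0.215/(0.198×2.73) = 0.3978 K/W
R_outer film = 1/(h_o·A) = 1/(14×2.73) = 0.02616 K/W
R_total = 1.076 K/W;  Q = ΔT/R_total = 118/1.076 = 109.6 W
T_interface = T_inner − Q·ΣR(inner→interface) = 139 − 110×0.6524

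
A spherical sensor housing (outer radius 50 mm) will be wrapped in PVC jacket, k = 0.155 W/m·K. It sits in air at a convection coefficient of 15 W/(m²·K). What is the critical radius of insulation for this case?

r_cr ≈ 20.7 mm

For a sphere r_cr = 2k/h = 2×0.155/15
r_cr = 20.7 mm; since the bare radius (50 mm) is above r_cr, any added insulation will reduce heat loss.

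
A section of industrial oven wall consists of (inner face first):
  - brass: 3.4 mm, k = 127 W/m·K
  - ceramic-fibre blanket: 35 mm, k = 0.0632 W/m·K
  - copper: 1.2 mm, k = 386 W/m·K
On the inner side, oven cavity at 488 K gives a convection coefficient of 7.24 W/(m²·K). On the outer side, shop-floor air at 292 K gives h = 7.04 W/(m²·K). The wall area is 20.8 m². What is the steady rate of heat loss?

Q ≈ 4890 W

Using the resistance-network approach (series):
R_inner film = 1/(h_i·A) = 1/(7.24×20.8) = 0.00664 K/W
R_brass = L/(kA) = 0.0034/(127×20.8) = 1.287×10^-6 K/W
R_ceramic-fibre blanket = L/(kA) = 0.035/(0.0632×20.8) = 0.02662 K/W
R_copper = L/(kA) = 0.0012/(386×20.8) = 1.495×10^-7 K/W
R_outer film = 1/(h_o·A) = 1/(7.04×20.8) = 0.006829 K/W
R_total = 0.0401 K/W
Q = ΔT / R_total = 196 / 0.0401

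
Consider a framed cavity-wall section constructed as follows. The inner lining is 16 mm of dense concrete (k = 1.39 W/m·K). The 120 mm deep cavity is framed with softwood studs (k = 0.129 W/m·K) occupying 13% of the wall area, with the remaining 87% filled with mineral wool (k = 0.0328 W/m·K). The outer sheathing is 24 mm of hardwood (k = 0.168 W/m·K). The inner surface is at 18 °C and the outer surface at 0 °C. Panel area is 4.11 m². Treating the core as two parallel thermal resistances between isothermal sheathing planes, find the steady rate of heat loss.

Q ≈ 26.4 W

Sheathing layers in series; stud and cavity paths in parallel between them.
R_inner = 0.016/(1.39×4.11) = 0.002801 K/W
R_stud  = 0.12/(0.129×0.13×4.11) = 1.741 K/W
R_cav   = 0.12/(0.0328×0.87×4.11) = 1.023 K/W
1/R_core = 1/R_stud + 1/R_cav → R_core = 0.6444 K/W
R_outer = 0.024/(0.168×4.11) = 0.03476 K/W
R_total = 0.682 K/W
Q = ΔT/R_total = 18/0.682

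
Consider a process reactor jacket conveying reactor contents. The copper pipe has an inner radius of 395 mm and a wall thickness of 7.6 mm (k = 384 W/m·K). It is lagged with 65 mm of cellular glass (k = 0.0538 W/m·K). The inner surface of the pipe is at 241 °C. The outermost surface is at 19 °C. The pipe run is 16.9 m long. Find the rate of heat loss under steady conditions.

Radial resistances (cylindrical: R_cond = ln(r_o/r_i)/(2πkL), R_conv = 1/(h·2πrL)):
R_copper pipe wall = ln(402.6/395)/(2π×384×16.9) = 4.674×10^-7 K/W
R_cellular glass = ln(467.6/402.6)/(2π×0.0538×16.9) = 0.0262 K/W
R_total = 0.0262 K/W
Q = ΔT/R_total = 222/0.0262

Q ≈ 8470 W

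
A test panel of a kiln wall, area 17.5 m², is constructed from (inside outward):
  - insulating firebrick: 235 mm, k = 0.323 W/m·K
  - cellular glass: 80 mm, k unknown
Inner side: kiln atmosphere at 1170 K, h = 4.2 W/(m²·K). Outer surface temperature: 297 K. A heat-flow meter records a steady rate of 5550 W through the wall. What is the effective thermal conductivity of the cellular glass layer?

Treating each layer as a thermal resistance in series:
R_inner film = 1/(h_i·A) = 1/(4.2×17.5) = 0.01361 K/W
R_insulating firebrick = L/(kA) = 0.235/(0.323×17.5) = 0.04157 K/W
Sum of known resistances R_other = 0.05518 K/W
Total R = ΔT/Q = 873/5550 = 0.1573 K/W
R_cellular glass = R_total − R_other = 0.1021 K/W
k = L/(R·A) = 0.08/(0.1021×17.5)

k ≈ 0.0448 W/(m·K)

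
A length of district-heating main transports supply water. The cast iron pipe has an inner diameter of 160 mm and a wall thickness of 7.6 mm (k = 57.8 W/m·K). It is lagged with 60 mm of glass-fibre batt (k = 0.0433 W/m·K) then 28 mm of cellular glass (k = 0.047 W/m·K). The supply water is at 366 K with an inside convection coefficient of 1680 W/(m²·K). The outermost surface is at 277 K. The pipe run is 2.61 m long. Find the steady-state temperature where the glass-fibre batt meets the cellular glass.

T ≈ 298 K

Radial resistances (cylindrical: R_cond = ln(r_o/r_i)/(2πkL), R_conv = 1/(h·2πrL)):
R_inner film = 1/(h_i·2πr₁L) = 1/(1680×2π×0.08×2.61) = 4.537×10^-4 K/W
R_cast iron pipe wall = ln(87.6/80)/(2π×57.8×2.61) = 9.575×10^-5 K/W
R_glass-fibre batt = ln(147.6/87.6)/(2π×0.0433×2.61) = 0.7347 K/W
R_cellular glass = ln(175.6/147.6)/(2π×0.047×2.61) = 0.2254 K/W
R_total = 0.9607 K/W
Q = ΔT/R_total = 89/0.9607
Q = 92.6 W
T_interface = T_inner − Q·ΣR(inner→interface) = 366 − 92.6×0.7353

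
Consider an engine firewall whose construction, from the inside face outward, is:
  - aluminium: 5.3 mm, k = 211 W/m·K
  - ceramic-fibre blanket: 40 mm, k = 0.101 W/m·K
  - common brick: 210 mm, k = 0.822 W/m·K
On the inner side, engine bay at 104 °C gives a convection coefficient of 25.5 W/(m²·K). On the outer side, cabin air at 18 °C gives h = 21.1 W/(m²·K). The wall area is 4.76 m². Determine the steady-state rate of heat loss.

Series thermal resistances:
R_inner film = 1/(h_i·A) = 1/(25.5×4.76) = 0.008239 K/W
R_aluminium = L/(kA) = 0.0053/(211×4.76) = 5.277×10^-6 K/W
R_ceramic-fibre blanket = L/(kA) = 0.04/(0.101×4.76) = 0.0832 K/W
R_common brick = L/(kA) = 0.21/(0.822×4.76) = 0.05367 K/W
R_outer film = 1/(h_o·A) = 1/(21.1×4.76) = 0.009957 K/W
R_total = 0.1551 K/W
Q = ΔT / R_total = 86 / 0.1551

Q ≈ 555 W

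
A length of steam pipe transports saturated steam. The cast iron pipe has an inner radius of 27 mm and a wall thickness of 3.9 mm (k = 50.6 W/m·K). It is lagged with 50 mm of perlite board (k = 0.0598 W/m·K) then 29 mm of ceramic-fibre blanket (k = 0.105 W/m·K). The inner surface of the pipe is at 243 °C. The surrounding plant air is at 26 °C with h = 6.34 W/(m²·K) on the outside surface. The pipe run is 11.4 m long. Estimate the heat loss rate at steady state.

Q ≈ 760 W

Radial resistances (cylindrical: R_cond = ln(r_o/r_i)/(2πkL), R_conv = 1/(h·2πrL)):
R_cast iron pipe wall = ln(30.9/27)/(2π×50.6×11.4) = 3.723×10^-5 K/W
R_perlite board = ln(80.9/30.9)/(2π×0.0598×11.4) = 0.2247 K/W
R_ceramic-fibre blanket = ln(109.9/80.9)/(2π×0.105×11.4) = 0.04073 K/W
R_outer film = 1/(h_o·2πr_oL) = 1/(6.34×2π×0.1099×11.4) = 0.02004 K/W
R_total = 0.2855 K/W
Q = ΔT/R_total = 217/0.2855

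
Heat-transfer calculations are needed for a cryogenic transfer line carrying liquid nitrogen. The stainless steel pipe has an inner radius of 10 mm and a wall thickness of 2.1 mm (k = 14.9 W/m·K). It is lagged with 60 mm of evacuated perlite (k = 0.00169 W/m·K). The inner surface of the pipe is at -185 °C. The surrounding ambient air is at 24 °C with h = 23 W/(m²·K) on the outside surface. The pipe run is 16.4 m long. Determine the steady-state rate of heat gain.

Q ≈ 20.4 W

Per-layer cylindrical resistances, series-summed:
R_stainless steel pipe wall = ln(12.1/10)/(2π×14.9×16.4) = 1.242×10^-4 K/W
R_evacuated perlite = ln(72.1/12.1)/(2π×0.00169×16.4) = 10.25 K/W
R_outer film = 1/(h_o·2πr_oL) = 1/(23×2π×0.0721×16.4) = 0.005852 K/W
R_total = 10.26 K/W
Q = ΔT/R_total = 209/10.26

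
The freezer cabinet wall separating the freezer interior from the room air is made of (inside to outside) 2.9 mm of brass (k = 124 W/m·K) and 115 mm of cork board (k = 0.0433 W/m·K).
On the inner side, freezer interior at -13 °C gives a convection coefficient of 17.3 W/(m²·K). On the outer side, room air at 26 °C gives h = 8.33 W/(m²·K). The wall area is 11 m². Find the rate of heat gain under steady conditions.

Treating each layer as a thermal resistance in series:
R_inner film = 1/(h_i·A) = 1/(17.3×11) = 0.005255 K/W
R_brass = L/(kA) = 0.0029/(124×11) = 2.126×10^-6 K/W
R_cork board = L/(kA) = 0.115/(0.0433×11) = 0.2414 K/W
R_outer film = 1/(h_o·A) = 1/(8.33×11) = 0.01091 K/W
R_total = 0.2576 K/W
Q = ΔT / R_total = 39 / 0.2576

Q ≈ 151 W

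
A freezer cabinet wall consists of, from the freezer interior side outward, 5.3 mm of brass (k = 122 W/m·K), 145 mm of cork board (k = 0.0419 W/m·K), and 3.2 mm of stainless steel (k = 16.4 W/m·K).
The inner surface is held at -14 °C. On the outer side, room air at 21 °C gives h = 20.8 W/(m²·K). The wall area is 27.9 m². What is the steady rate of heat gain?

Series thermal resistances:
R_brass = L/(kA) = 0.0053/(122×27.9) = 1.557×10^-6 K/W
R_cork board = L/(kA) = 0.145/(0.0419×27.9) = 0.124 K/W
R_stainless steel = L/(kA) = 0.0032/(16.4×27.9) = 6.994×10^-6 K/W
R_outer film = 1/(h_o·A) = 1/(20.8×27.9) = 0.001723 K/W
R_total = 0.1258 K/W
Q = ΔT / R_total = 35 / 0.1258

Q ≈ 278 W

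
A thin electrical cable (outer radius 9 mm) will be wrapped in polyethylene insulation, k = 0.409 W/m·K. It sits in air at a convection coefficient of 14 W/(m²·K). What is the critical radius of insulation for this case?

r_cr ≈ 29.2 mm

For a cylinder r_cr = k/h = 0.409/14
r_cr = 29.2 mm; since the bare radius (9 mm) is below r_cr, adding a thin layer of insulation will *increase* heat loss.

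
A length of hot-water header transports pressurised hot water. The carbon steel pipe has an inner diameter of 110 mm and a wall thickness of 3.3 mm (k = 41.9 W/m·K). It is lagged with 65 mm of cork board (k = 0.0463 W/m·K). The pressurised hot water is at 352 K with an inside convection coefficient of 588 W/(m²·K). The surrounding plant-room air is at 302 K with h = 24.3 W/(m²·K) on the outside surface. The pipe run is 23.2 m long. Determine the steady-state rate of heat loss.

Q ≈ 441 W

For a radial system each layer contributes R = ln(r_out/r_in)/(2πkL); films add R = 1/(hA).
R_inner film = 1/(h_i·2πr₁L) = 1/(588×2π×0.055×23.2) = 2.121×10^-4 K/W
R_carbon steel pipe wall = ln(58.3/55)/(2π×41.9×23.2) = 9.54×10^-6 K/W
R_cork board = ln(123.3/58.3)/(2π×0.0463×23.2) = 0.111 K/W
R_outer film = 1/(h_o·2πr_oL) = 1/(24.3×2π×0.1233×23.2) = 0.00229 K/W
R_total = 0.1135 K/W
Q = ΔT/R_total = 50/0.1135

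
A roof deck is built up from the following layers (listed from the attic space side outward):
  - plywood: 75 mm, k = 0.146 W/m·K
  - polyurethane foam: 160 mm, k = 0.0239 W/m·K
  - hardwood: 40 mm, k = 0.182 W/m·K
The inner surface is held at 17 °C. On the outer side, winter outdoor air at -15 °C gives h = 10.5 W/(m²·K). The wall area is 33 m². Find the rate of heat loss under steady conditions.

Thermal resistances in series:
R_plywood = L/(kA) = 0.075/(0.146×33) = 0.01557 K/W
R_polyurethane foam = L/(kA) = 0.16/(0.0239×33) = 0.2029 K/W
R_hardwood = L/(kA) = 0.04/(0.182×33) = 0.00666 K/W
R_outer film = 1/(h_o·A) = 1/(10.5×33) = 0.002886 K/W
R_total = 0.228 K/W
Q = ΔT / R_total = 32 / 0.228

Q ≈ 140 W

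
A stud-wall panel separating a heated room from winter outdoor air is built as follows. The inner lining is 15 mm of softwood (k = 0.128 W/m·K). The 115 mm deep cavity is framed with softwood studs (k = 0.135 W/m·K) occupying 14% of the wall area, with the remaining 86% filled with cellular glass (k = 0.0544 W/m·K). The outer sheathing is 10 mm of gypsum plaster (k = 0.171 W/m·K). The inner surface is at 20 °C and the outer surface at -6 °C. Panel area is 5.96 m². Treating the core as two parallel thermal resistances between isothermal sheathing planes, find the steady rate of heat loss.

Sheathing layers in series; stud and cavity paths in parallel between them.
R_inner = 0.015/(0.128×5.96) = 0.01966 K/W
R_stud  = 0.115/(0.135×0.14×5.96) = 1.021 K/W
R_cav   = 0.115/(0.0544×0.86×5.96) = 0.4124 K/W
1/R_core = 1/R_stud + 1/R_cav → R_core = 0.2938 K/W
R_outer = 0.01/(0.171×5.96) = 0.009812 K/W
R_total = 0.3232 K/W
Q = ΔT/R_total = 26/0.3232

Q ≈ 80.4 W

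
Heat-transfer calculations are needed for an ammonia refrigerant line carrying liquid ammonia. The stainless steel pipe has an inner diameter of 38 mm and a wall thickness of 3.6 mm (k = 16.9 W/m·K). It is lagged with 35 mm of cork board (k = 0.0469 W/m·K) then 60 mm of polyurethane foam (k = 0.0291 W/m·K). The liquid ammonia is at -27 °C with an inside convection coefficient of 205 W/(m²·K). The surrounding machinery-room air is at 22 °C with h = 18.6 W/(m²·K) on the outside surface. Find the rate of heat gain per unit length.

q′ ≈ 6.81 W/m

Cylindrical conduction, so R = ln(r₂/r₁)/(2πkL) per layer, in series:
R_inner film = 1/(h_i·2πr₁L) = 1/(205×2π×0.019×1) = 0.04086 K/W
R_stainless steel pipe wall = ln(22.6/19)/(2π×16.9×1) = 0.001634 K/W
R_cork board = ln(57.6/22.6)/(2π×0.0469×1) = 3.175 K/W
R_polyurethane foam = ln(117.6/57.6)/(2π×0.0291×1) = 3.904 K/W
R_outer film = 1/(h_o·2πr_oL) = 1/(18.6×2π×0.1176×1) = 0.07276 K/W
R_total = 7.194 K/W
Q = ΔT/R_total = 49/7.194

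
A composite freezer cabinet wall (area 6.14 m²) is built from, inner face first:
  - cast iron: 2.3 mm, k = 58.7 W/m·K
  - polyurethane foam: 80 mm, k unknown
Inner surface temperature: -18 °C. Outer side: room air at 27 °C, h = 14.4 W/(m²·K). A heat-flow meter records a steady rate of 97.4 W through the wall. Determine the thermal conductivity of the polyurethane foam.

k ≈ 0.0289 W/(m·K)

Model the wall as resistances in series:
R_cast iron = L/(kA) = 0.0023/(58.7×6.14) = 6.381×10^-6 K/W
R_outer film = 1/(h_o·A) = 1/(14.4×6.14) = 0.01131 K/W
Sum of known resistances R_other = 0.01132 K/W
Total R = ΔT/Q = 45/97.4 = 0.462 K/W
R_polyurethane foam = R_total − R_other = 0.4507 K/W
k = L/(R·A) = 0.08/(0.4507×6.14)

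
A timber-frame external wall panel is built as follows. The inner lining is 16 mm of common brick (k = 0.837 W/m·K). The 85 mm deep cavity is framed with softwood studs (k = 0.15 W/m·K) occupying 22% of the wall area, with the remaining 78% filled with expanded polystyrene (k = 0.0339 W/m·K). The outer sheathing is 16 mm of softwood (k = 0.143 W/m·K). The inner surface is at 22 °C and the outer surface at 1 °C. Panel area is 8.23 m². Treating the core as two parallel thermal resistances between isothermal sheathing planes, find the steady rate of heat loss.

Q ≈ 111 W

Sheathing layers in series; stud and cavity paths in parallel between them.
R_inner = 0.016/(0.837×8.23) = 0.002323 K/W
R_stud  = 0.085/(0.15×0.22×8.23) = 0.313 K/W
R_cav   = 0.085/(0.0339×0.78×8.23) = 0.3906 K/W
1/R_core = 1/R_stud + 1/R_cav → R_core = 0.1738 K/W
R_outer = 0.016/(0.143×8.23) = 0.0136 K/W
R_total = 0.1897 K/W
Q = ΔT/R_total = 21/0.1897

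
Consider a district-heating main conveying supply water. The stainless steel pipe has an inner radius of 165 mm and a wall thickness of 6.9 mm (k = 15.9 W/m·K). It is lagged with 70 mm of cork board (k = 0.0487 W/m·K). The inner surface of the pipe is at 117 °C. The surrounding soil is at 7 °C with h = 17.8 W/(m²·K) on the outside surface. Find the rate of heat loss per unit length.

q′ ≈ 95.3 W/m

Treating each annulus and film as a series resistance:
R_stainless steel pipe wall = ln(171.9/165)/(2π×15.9×1) = 4.101×10^-4 K/W
R_cork board = ln(241.9/171.9)/(2π×0.0487×1) = 1.116 K/W
R_outer film = 1/(h_o·2πr_oL) = 1/(17.8×2π×0.2419×1) = 0.03696 K/W
R_total = 1.154 K/W
Q = ΔT/R_total = 110/1.154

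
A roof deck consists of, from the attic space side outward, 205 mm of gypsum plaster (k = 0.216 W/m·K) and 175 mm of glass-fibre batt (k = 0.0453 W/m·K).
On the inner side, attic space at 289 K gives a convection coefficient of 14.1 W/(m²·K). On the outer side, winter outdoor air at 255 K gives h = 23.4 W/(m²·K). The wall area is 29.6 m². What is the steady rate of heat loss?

Q ≈ 204 W

Series thermal resistances:
R_inner film = 1/(h_i·A) = 1/(14.1×29.6) = 0.002396 K/W
R_gypsum plaster = L/(kA) = 0.205/(0.216×29.6) = 0.03206 K/W
R_glass-fibre batt = L/(kA) = 0.175/(0.0453×29.6) = 0.1305 K/W
R_outer film = 1/(h_o·A) = 1/(23.4×29.6) = 0.001444 K/W
R_total = 0.1664 K/W
Q = ΔT / R_total = 34 / 0.1664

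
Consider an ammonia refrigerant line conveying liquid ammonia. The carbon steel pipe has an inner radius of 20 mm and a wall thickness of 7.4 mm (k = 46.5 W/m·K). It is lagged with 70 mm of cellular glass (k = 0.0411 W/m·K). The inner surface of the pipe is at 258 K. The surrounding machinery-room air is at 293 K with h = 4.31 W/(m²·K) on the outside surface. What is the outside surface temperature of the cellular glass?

Per-layer cylindrical resistances, series-summed:
R_carbon steel pipe wall = ln(27.4/20)/(2π×46.5×1) = 0.001077 K/W
R_cellular glass = ln(97.4/27.4)/(2π×0.0411×1) = 4.911 K/W
R_outer film = 1/(h_o·2πr_oL) = 1/(4.31×2π×0.0974×1) = 0.3791 K/W
R_total = 5.291 K/W
Q = ΔT/R_total = 35/5.291
Q = 6.61 W/m
T_interface = T_inner + Q·ΣR(inner→interface) = 258 + 6.61×4.912

T ≈ 290 K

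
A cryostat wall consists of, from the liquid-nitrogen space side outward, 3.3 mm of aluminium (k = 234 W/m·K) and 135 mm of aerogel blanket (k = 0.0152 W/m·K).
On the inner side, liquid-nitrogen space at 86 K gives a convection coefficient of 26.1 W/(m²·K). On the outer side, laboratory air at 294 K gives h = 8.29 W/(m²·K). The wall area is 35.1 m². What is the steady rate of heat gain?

Q ≈ 808 W

Using the resistance-network approach (series):
R_inner film = 1/(h_i·A) = 1/(26.1×35.1) = 0.001092 K/W
R_aluminium = L/(kA) = 0.0033/(234×35.1) = 4.018×10^-7 K/W
R_aerogel blanket = L/(kA) = 0.135/(0.0152×35.1) = 0.253 K/W
R_outer film = 1/(h_o·A) = 1/(8.29×35.1) = 0.003437 K/W
R_total = 0.2576 K/W
Q = ΔT / R_total = 208 / 0.2576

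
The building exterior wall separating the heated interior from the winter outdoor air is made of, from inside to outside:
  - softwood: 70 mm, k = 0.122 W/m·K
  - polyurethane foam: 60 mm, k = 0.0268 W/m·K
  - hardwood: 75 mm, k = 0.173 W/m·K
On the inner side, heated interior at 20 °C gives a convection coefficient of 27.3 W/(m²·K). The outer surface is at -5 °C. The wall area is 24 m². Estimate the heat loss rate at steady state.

Q ≈ 183 W

Thermal resistances in series:
R_inner film = 1/(h_i·A) = 1/(27.3×24) = 0.001526 K/W
R_softwood = L/(kA) = 0.07/(0.122×24) = 0.02391 K/W
R_polyurethane foam = L/(kA) = 0.06/(0.0268×24) = 0.09328 K/W
R_hardwood = L/(kA) = 0.075/(0.173×24) = 0.01806 K/W
R_total = 0.1368 K/W
Q = ΔT / R_total = 25 / 0.1368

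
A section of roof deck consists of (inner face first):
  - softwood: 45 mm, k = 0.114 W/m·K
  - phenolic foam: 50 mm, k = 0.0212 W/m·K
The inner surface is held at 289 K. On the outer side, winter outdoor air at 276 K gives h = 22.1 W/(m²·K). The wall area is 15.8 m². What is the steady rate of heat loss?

Thermal resistances in series:
R_softwood = L/(kA) = 0.045/(0.114×15.8) = 0.02498 K/W
R_phenolic foam = L/(kA) = 0.05/(0.0212×15.8) = 0.1493 K/W
R_outer film = 1/(h_o·A) = 1/(22.1×15.8) = 0.002864 K/W
R_total = 0.1771 K/W
Q = ΔT / R_total = 13 / 0.1771

Q ≈ 73.4 W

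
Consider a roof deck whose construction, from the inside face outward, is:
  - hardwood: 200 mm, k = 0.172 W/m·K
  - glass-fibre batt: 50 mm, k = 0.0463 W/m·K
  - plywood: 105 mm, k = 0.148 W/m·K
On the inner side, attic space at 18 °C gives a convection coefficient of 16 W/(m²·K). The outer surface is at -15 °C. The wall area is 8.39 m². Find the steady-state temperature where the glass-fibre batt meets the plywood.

T ≈ -7.23 °C

Model the wall as resistances in series:
R_inner film = 1/(h_i·A) = 1/(16×8.39) = 0.007449 K/W
R_hardwood = L/(kA) = 0.2/(0.172×8.39) = 0.1386 K/W
R_glass-fibre batt = L/(kA) = 0.05/(0.0463×8.39) = 0.1287 K/W
R_plywood = L/(kA) = 0.105/(0.148×8.39) = 0.08456 K/W
R_total = 0.3593 K/W;  Q = ΔT/R_total = 33/0.3593 = 91.84 W
T_interface = T_inner − Q·ΣR(inner→interface) = 18 − 91.8×0.2748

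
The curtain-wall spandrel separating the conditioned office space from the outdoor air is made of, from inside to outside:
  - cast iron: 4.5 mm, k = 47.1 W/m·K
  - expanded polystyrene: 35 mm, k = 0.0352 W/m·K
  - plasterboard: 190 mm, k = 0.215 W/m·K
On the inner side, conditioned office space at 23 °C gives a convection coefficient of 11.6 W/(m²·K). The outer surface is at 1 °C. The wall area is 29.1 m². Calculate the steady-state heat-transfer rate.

Q ≈ 326 W

Using the resistance-network approach (series):
R_inner film = 1/(h_i·A) = 1/(11.6×29.1) = 0.002962 K/W
R_cast iron = L/(kA) = 0.0045/(47.1×29.1) = 3.283×10^-6 K/W
R_expanded polystyrene = L/(kA) = 0.035/(0.0352×29.1) = 0.03417 K/W
R_plasterboard = L/(kA) = 0.19/(0.215×29.1) = 0.03037 K/W
R_total = 0.0675 K/W
Q = ΔT / R_total = 22 / 0.0675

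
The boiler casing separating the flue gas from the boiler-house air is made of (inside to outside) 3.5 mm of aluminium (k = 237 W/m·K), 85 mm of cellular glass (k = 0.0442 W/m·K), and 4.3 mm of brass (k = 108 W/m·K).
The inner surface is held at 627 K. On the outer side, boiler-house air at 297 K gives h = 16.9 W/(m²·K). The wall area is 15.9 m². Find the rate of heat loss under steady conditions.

Model the wall as resistances in series:
R_aluminium = L/(kA) = 0.0035/(237×15.9) = 9.288×10^-7 K/W
R_cellular glass = L/(kA) = 0.085/(0.0442×15.9) = 0.1209 K/W
R_brass = L/(kA) = 0.0043/(108×15.9) = 2.504×10^-6 K/W
R_outer film = 1/(h_o·A) = 1/(16.9×15.9) = 0.003721 K/W
R_total = 0.1247 K/W
Q = ΔT / R_total = 330 / 0.1247

Q ≈ 2650 W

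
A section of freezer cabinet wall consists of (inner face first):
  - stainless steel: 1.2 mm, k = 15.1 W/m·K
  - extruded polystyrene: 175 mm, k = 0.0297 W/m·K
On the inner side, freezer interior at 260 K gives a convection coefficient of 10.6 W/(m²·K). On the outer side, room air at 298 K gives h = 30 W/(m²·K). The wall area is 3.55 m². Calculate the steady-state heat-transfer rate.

Q ≈ 22.4 W

Treating each layer as a thermal resistance in series:
R_inner film = 1/(h_i·A) = 1/(10.6×3.55) = 0.02657 K/W
R_stainless steel = L/(kA) = 0.0012/(15.1×3.55) = 2.239×10^-5 K/W
R_extruded polystyrene = L/(kA) = 0.175/(0.0297×3.55) = 1.66 K/W
R_outer film = 1/(h_o·A) = 1/(30×3.55) = 0.00939 K/W
R_total = 1.696 K/W
Q = ΔT / R_total = 38 / 1.696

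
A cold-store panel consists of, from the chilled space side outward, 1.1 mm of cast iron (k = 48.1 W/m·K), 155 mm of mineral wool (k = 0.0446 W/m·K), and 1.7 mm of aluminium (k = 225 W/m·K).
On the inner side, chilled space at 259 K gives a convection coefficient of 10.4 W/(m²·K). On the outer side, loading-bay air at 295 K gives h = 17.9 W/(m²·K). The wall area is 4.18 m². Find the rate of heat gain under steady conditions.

Treating each layer as a thermal resistance in series:
R_inner film = 1/(h_i·A) = 1/(10.4×4.18) = 0.023 K/W
R_cast iron = L/(kA) = 0.0011/(48.1×4.18) = 5.471×10^-6 K/W
R_mineral wool = L/(kA) = 0.155/(0.0446×4.18) = 0.8314 K/W
R_aluminium = L/(kA) = 0.0017/(225×4.18) = 1.808×10^-6 K/W
R_outer film = 1/(h_o·A) = 1/(17.9×4.18) = 0.01337 K/W
R_total = 0.8678 K/W
Q = ΔT / R_total = 36 / 0.8678

Q ≈ 41.5 W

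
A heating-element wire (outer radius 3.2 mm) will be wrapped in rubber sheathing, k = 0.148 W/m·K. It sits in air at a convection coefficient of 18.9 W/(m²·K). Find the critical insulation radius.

For a cylinder r_cr = k/h = 0.148/18.9
r_cr = 7.83 mm; since the bare radius (3.2 mm) is below r_cr, adding a thin layer of insulation will *increase* heat loss.

r_cr ≈ 7.83 mm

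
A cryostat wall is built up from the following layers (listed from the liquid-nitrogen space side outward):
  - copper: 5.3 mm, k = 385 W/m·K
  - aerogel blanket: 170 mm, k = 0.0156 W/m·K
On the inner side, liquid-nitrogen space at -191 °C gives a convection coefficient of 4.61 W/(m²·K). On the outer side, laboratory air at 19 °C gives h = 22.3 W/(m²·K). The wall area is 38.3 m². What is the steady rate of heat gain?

Q ≈ 721 W

Series thermal resistances:
R_inner film = 1/(h_i·A) = 1/(4.61×38.3) = 0.005664 K/W
R_copper = L/(kA) = 0.0053/(385×38.3) = 3.594×10^-7 K/W
R_aerogel blanket = L/(kA) = 0.17/(0.0156×38.3) = 0.2845 K/W
R_outer film = 1/(h_o·A) = 1/(22.3×38.3) = 0.001171 K/W
R_total = 0.2914 K/W
Q = ΔT / R_total = 210 / 0.2914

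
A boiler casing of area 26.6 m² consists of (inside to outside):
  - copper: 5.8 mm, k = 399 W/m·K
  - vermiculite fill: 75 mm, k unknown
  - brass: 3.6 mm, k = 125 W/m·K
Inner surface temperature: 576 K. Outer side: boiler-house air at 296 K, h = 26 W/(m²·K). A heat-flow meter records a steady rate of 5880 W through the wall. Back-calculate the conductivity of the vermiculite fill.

Series thermal resistances:
R_copper = L/(kA) = 0.0058/(399×26.6) = 5.465×10^-7 K/W
R_brass = L/(kA) = 0.0036/(125×26.6) = 1.083×10^-6 K/W
R_outer film = 1/(h_o·A) = 1/(26×26.6) = 0.001446 K/W
Sum of known resistances R_other = 0.001448 K/W
Total R = ΔT/Q = 280/5880 = 0.04762 K/W
R_vermiculite fill = R_total − R_other = 0.04617 K/W
k = L/(R·A) = 0.075/(0.04617×26.6)

k ≈ 0.0611 W/(m·K)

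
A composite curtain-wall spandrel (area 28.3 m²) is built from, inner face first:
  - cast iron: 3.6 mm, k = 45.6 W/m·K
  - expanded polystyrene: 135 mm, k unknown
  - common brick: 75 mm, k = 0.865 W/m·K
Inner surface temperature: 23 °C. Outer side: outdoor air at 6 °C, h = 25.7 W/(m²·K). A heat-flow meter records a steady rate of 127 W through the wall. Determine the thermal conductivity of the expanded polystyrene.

Model the wall as resistances in series:
R_cast iron = L/(kA) = 0.0036/(45.6×28.3) = 2.79×10^-6 K/W
R_common brick = L/(kA) = 0.075/(0.865×28.3) = 0.003064 K/W
R_outer film = 1/(h_o·A) = 1/(25.7×28.3) = 0.001375 K/W
Sum of known resistances R_other = 0.004442 K/W
Total R = ΔT/Q = 17/127 = 0.1339 K/W
R_expanded polystyrene = R_total − R_other = 0.1294 K/W
k = L/(R·A) = 0.135/(0.1294×28.3)

k ≈ 0.0369 W/(m·K)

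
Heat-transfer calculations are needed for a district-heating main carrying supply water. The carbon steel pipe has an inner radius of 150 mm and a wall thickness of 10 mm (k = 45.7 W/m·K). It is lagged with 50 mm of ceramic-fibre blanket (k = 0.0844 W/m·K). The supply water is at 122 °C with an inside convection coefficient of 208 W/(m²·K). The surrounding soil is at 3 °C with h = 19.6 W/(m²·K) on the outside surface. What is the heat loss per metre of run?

Treating each annulus and film as a series resistance:
R_inner film = 1/(h_i·2πr₁L) = 1/(208×2π×0.15×1) = 0.005101 K/W
R_carbon steel pipe wall = ln(160/150)/(2π×45.7×1) = 2.248×10^-4 K/W
R_ceramic-fibre blanket = ln(210/160)/(2π×0.0844×1) = 0.5128 K/W
R_outer film = 1/(h_o·2πr_oL) = 1/(19.6×2π×0.21×1) = 0.03867 K/W
R_total = 0.5568 K/W
Q = ΔT/R_total = 119/0.5568

q′ ≈ 214 W/m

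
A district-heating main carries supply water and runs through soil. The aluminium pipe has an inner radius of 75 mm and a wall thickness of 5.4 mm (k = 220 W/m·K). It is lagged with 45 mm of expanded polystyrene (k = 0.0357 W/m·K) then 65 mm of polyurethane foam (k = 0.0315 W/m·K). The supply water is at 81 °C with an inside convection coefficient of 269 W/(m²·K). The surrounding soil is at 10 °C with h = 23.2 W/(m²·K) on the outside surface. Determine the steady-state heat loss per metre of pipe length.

Treating each annulus and film as a series resistance:
R_inner film = 1/(h_i·2πr₁L) = 1/(269×2π×0.075×1) = 0.007889 K/W
R_aluminium pipe wall = ln(80.4/75)/(2π×220×1) = 5.03×10^-5 K/W
R_expanded polystyrene = ln(125.4/80.4)/(2π×0.0357×1) = 1.982 K/W
R_polyurethane foam = ln(190.4/125.4)/(2π×0.0315×1) = 2.11 K/W
R_outer film = 1/(h_o·2πr_oL) = 1/(23.2×2π×0.1904×1) = 0.03603 K/W
R_total = 4.136 K/W
Q = ΔT/R_total = 71/4.136

q′ ≈ 17.2 W/m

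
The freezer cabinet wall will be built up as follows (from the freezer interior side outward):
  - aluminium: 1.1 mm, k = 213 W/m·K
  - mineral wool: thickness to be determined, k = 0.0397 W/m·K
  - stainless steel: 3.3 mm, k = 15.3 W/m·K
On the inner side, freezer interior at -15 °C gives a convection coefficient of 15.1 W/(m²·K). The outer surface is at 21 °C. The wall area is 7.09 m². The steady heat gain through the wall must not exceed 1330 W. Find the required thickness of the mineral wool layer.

L ≈ 4.98 mm

Series thermal resistances:
R_inner film = 1/(h_i·A) = 1/(15.1×7.09) = 0.009341 K/W
R_aluminium = L/(kA) = 0.0011/(213×7.09) = 7.284×10^-7 K/W
R_stainless steel = L/(kA) = 0.0033/(15.3×7.09) = 3.042×10^-5 K/W
Sum of the known resistances R_other = 0.009372 K/W
Required total resistance R_tot = ΔT/Q_allow = 36/1330 = 0.02707 K/W
R_mineral wool = R_tot − R_other = 0.0177 K/W
L = R·k·A = 0.0177×0.0397×7.09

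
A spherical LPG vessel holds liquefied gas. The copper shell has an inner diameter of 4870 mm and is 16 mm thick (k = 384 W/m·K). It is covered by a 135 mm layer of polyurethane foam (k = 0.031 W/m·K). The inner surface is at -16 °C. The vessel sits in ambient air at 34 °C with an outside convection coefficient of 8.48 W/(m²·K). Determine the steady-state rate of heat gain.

Q ≈ 892 W

For a spherical shell R = (1/r₁ − 1/r₂)/(4πk); film R = 1/(h·4πr²). In series:
R_copper shell = (1/2.435 − 1/2.451)/(4π×384) = 5.556×10^-7 K/W
R_polyurethane foam = (1/2.451 − 1/2.586)/(4π×0.031) = 0.05468 K/W
R_outer film = 1/(h·4πr_o²) = 1/(8.48×4π×2.586²) = 0.001403 K/W
R_total = 0.05608 K/W
Q = ΔT/R_total = 50/0.05608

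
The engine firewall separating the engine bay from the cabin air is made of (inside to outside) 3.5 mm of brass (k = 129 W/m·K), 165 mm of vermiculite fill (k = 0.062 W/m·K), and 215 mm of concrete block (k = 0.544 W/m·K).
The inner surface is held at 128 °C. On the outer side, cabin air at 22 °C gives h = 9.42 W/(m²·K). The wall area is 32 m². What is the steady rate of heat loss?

Series thermal resistances:
R_brass = L/(kA) = 0.0035/(129×32) = 8.479×10^-7 K/W
R_vermiculite fill = L/(kA) = 0.165/(0.062×32) = 0.08317 K/W
R_concrete block = L/(kA) = 0.215/(0.544×32) = 0.01235 K/W
R_outer film = 1/(h_o·A) = 1/(9.42×32) = 0.003317 K/W
R_total = 0.09883 K/W
Q = ΔT / R_total = 106 / 0.09883

Q ≈ 1070 W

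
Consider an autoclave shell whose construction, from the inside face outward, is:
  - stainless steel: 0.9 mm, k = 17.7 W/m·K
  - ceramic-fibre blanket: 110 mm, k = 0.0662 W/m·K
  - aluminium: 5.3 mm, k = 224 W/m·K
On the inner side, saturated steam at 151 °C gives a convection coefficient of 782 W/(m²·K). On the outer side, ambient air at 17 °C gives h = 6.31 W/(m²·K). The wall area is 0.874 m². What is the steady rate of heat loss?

Q ≈ 64.3 W

Using the resistance-network approach (series):
R_inner film = 1/(h_i·A) = 1/(782×0.874) = 0.001463 K/W
R_stainless steel = L/(kA) = 0.0009/(17.7×0.874) = 5.818×10^-5 K/W
R_ceramic-fibre blanket = L/(kA) = 0.11/(0.0662×0.874) = 1.901 K/W
R_aluminium = L/(kA) = 0.0053/(224×0.874) = 2.707×10^-5 K/W
R_outer film = 1/(h_o·A) = 1/(6.31×0.874) = 0.1813 K/W
R_total = 2.084 K/W
Q = ΔT / R_total = 134 / 2.084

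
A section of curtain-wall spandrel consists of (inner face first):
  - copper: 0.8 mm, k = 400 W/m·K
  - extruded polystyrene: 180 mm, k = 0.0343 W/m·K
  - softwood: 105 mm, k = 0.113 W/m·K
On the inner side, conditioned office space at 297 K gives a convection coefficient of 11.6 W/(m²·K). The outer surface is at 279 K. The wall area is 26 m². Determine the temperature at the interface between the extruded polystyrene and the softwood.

T ≈ 282 K

Thermal resistances in series:
R_inner film = 1/(h_i·A) = 1/(11.6×26) = 0.003316 K/W
R_copper = L/(kA) = 0.0008/(400×26) = 7.692×10^-8 K/W
R_extruded polystyrene = L/(kA) = 0.18/(0.0343×26) = 0.2018 K/W
R_softwood = L/(kA) = 0.105/(0.113×26) = 0.03574 K/W
R_total = 0.2409 K/W;  Q = ΔT/R_total = 18/0.2409 = 74.72 W
T_interface = T_inner − Q·ΣR(inner→interface) = 297 − 74.7×0.2052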